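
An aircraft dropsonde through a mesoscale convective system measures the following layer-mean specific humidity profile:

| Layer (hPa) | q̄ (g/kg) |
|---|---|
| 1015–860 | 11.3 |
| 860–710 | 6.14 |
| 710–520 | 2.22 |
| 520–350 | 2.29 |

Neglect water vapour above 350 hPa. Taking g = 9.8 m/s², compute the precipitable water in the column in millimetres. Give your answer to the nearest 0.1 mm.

Precipitable water is the column-integrated vapour mass per unit area: PW = (1/g) Σ q̄ Δp, with q in kg/kg and Δp in Pa (1 kg/m² of water = 1 mm).
Layer 1015–860 hPa: Δp = 155 hPa = 15500 Pa, q̄ = 0.0113 kg/kg → 0.0113 × 15500 / 9.8 = 17.87 mm
Layer 860–710 hPa: Δp = 150 hPa = 15000 Pa, q̄ = 0.00614 kg/kg → 0.00614 × 15000 / 9.8 = 9.40 mm
Layer 710–520 hPa: Δp = 190 hPa = 19000 Pa, q̄ = 0.00222 kg/kg → 0.00222 × 19000 / 9.8 = 4.30 mm
Layer 520–350 hPa: Δp = 170 hPa = 17000 Pa, q̄ = 0.00229 kg/kg → 0.00229 × 17000 / 9.8 = 3.97 mm
PW = 17.87 + 9.40 + 4.30 + 3.97 = 35.54 ≈ 35.5 mm.

PW ≈ 35.5 mm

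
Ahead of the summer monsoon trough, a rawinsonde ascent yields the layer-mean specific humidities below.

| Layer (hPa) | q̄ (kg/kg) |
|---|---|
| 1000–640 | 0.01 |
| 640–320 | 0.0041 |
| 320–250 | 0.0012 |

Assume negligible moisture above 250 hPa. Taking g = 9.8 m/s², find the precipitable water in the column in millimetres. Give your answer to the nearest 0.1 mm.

PW ≈ 51.0 mm

Precipitable water is the column-integrated vapour mass per unit area: PW = (1/g) Σ q̄ Δp, with q in kg/kg and Δp in Pa (1 kg/m² of water = 1 mm).
Layer 1000–640 hPa: Δp = 360 hPa = 36000 Pa, q̄ = 0.01 kg/kg → 0.01 × 36000 / 9.8 = 36.73 mm
Layer 640–320 hPa: Δp = 320 hPa = 32000 Pa, q̄ = 0.0041 kg/kg → 0.0041 × 32000 / 9.8 = 13.39 mm
Layer 320–250 hPa: Δp = 70 hPa = 7000 Pa, q̄ = 0.0012 kg/kg → 0.0012 × 7000 / 9.8 = 0.86 mm
PW = 36.73 + 13.39 + 0.86 = 50.98 ≈ 51.0 mm.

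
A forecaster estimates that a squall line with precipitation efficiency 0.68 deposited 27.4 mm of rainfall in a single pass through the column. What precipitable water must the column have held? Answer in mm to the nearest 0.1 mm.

PW ≈ 40.3 mm

PW = rainfall / ε = 27.4 / 0.68 = 40.3 mm.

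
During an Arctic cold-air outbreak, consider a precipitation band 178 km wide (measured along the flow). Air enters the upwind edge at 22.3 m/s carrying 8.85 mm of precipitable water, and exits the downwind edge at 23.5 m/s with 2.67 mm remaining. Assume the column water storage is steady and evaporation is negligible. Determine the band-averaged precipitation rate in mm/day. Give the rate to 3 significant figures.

R ≈ 65.3 mm/day

Column moisture flux per unit crosswind length is F = V × PW.
Inflow: F_in = 22.3 × 8.85 = 197.355 mm·m/s
Outflow: F_out = 23.5 × 2.67 = 62.745 mm·m/s
Steady-state rate R = (F_in − F_out)/L = (197.355 − 62.745) / 178000 m = 7.562e-04 mm/s.
R = 7.562e-04 × 3600 × 24 = 65.3 mm/day.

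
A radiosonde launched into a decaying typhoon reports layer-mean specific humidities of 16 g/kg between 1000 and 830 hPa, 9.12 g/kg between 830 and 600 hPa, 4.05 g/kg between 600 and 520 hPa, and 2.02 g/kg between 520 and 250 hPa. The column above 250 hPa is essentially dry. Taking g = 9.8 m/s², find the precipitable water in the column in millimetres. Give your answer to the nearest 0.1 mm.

Precipitable water is the column-integrated vapour mass per unit area: PW = (1/g) Σ q̄ Δp, with q in kg/kg and Δp in Pa (1 kg/m² of water = 1 mm).
Layer 1000–830 hPa: Δp = 170 hPa = 17000 Pa, q̄ = 0.016 kg/kg → 0.016 × 17000 / 9.8 = 27.76 mm
Layer 830–600 hPa: Δp = 230 hPa = 23000 Pa, q̄ = 0.00912 kg/kg → 0.00912 × 23000 / 9.8 = 21.40 mm
Layer 600–520 hPa: Δp = 80 hPa = 8000 Pa, q̄ = 0.00405 kg/kg → 0.00405 × 8000 / 9.8 = 3.31 mm
Layer 520–250 hPa: Δp = 270 hPa = 27000 Pa, q̄ = 0.00202 kg/kg → 0.00202 × 27000 / 9.8 = 5.57 mm
PW = 27.76 + 21.40 + 3.31 + 5.57 = 58.04 ≈ 58.0 mm.

PW ≈ 58.0 mm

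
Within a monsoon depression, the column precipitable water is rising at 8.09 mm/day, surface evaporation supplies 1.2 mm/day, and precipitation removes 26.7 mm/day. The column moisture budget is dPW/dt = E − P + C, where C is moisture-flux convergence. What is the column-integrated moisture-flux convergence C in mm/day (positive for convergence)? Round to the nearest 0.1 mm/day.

dPW/dt = +8.09 mm/day.
C = dPW/dt − E + P = (+8.09) − 1.2 + 26.7 = 33.6 mm/day.

C ≈ 33.6 mm/day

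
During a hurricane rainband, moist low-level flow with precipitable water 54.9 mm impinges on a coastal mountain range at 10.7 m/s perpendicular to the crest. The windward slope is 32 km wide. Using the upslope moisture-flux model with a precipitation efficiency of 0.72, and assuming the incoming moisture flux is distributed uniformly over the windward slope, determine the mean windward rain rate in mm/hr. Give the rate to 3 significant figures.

R ≈ 47.6 mm/hr

Incoming column moisture flux per unit ridge length: F = V × PW = 10.7 × 54.9 = 587.43 mm·m/s.
Spread over the 32 km slope with efficiency ε = 0.72: R = ε·F/W = 0.72 × 587.43 / 32000 m = 1.322e-02 mm/s.
R = 1.322e-02 × 3600 = 47.6 mm/hr.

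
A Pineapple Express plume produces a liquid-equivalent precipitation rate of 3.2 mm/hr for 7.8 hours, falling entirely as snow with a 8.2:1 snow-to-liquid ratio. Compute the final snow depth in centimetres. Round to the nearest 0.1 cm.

snow depth ≈ 20.5 cm

Liquid-equivalent depth = 3.2 × 7.8 = 24.96 mm.
Snow depth = 24.96 mm × 8.2 = 204.672 mm = 20.5 cm.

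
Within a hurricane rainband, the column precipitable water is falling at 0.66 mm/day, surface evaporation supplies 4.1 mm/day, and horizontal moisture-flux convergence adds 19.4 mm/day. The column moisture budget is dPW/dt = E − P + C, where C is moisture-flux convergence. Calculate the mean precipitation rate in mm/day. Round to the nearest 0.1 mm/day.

dPW/dt = -0.66 mm/day.
P = E + C − dPW/dt = 4.1 + (19.4) − (-0.66) = 24.2 mm/day.

P ≈ 24.2 mm/day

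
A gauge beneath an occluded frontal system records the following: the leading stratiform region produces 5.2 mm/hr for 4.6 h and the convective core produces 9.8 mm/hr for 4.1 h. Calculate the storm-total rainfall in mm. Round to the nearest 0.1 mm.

Total = Σ Rᵢ Δtᵢ = 5.2 × 4.6 + 9.8 × 4.1
      = 23.92 + 40.18 = 64.1 mm.

total ≈ 64.1 mm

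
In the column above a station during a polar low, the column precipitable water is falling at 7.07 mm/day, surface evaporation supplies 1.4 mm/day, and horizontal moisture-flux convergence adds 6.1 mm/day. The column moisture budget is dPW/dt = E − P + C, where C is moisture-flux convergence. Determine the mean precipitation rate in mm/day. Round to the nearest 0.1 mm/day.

P ≈ 14.6 mm/day

dPW/dt = -7.07 mm/day.
P = E + C − dPW/dt = 1.4 + (6.1) − (-7.07) = 14.6 mm/day.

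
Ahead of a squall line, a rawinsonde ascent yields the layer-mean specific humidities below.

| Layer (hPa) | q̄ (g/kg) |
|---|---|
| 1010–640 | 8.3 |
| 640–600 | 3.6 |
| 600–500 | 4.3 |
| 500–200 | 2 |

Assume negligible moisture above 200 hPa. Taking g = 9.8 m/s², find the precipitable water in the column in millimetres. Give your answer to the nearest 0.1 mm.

Precipitable water is the column-integrated vapour mass per unit area: PW = (1/g) Σ q̄ Δp, with q in kg/kg and Δp in Pa (1 kg/m² of water = 1 mm).
Layer 1010–640 hPa: Δp = 370 hPa = 37000 Pa, q̄ = 0.0083 kg/kg → 0.0083 × 37000 / 9.8 = 31.34 mm
Layer 640–600 hPa: Δp = 40 hPa = 4000 Pa, q̄ = 0.0036 kg/kg → 0.0036 × 4000 / 9.8 = 1.47 mm
Layer 600–500 hPa: Δp = 100 hPa = 10000 Pa, q̄ = 0.0043 kg/kg → 0.0043 × 10000 / 9.8 = 4.39 mm
Layer 500–200 hPa: Δp = 300 hPa = 30000 Pa, q̄ = 0.002 kg/kg → 0.002 × 30000 / 9.8 = 6.12 mm
PW = 31.34 + 1.47 + 4.39 + 6.12 = 43.32 ≈ 43.3 mm.

PW ≈ 43.3 mm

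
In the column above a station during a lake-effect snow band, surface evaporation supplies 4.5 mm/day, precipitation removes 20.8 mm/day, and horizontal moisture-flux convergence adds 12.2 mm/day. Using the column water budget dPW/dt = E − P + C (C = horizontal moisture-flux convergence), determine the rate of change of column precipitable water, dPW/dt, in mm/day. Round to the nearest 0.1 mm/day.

dPW/dt = E − P + C = 4.5 − 20.8 + (12.2) = -4.1 mm/day.

dPW/dt ≈ -4.1 mm/day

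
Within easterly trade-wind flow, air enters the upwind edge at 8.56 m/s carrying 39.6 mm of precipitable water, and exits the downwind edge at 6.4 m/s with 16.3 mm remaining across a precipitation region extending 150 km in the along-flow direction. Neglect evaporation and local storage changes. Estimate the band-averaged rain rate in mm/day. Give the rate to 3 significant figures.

R ≈ 135 mm/day

Column moisture flux per unit crosswind length is F = V × PW.
Inflow: F_in = 8.56 × 39.6 = 338.976 mm·m/s
Outflow: F_out = 6.4 × 16.3 = 104.32 mm·m/s
Steady-state rate R = (F_in − F_out)/L = (338.976 − 104.32) / 150000 m = 1.564e-03 mm/s.
R = 1.564e-03 × 3600 × 24 = 135 mm/day.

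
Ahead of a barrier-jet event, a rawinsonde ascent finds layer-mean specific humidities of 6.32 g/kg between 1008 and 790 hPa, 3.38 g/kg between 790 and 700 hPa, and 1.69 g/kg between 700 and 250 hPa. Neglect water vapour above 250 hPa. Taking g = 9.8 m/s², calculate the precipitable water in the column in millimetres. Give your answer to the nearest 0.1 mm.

PW ≈ 24.9 mm

Precipitable water is the column-integrated vapour mass per unit area: PW = (1/g) Σ q̄ Δp, with q in kg/kg and Δp in Pa (1 kg/m² of water = 1 mm).
Layer 1008–790 hPa: Δp = 218 hPa = 21800 Pa, q̄ = 0.00632 kg/kg → 0.00632 × 21800 / 9.8 = 14.06 mm
Layer 790–700 hPa: Δp = 90 hPa = 9000 Pa, q̄ = 0.00338 kg/kg → 0.00338 × 9000 / 9.8 = 3.10 mm
Layer 700–250 hPa: Δp = 450 hPa = 45000 Pa, q̄ = 0.00169 kg/kg → 0.00169 × 45000 / 9.8 = 7.76 mm
PW = 14.06 + 3.10 + 7.76 = 24.92 ≈ 24.9 mm.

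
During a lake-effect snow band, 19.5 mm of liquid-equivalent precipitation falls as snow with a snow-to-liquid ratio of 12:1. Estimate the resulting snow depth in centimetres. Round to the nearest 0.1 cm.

Snow depth = liquid × ratio = 19.5 mm × 12 = 234 mm = 23.4 cm.

snow depth ≈ 23.4 cm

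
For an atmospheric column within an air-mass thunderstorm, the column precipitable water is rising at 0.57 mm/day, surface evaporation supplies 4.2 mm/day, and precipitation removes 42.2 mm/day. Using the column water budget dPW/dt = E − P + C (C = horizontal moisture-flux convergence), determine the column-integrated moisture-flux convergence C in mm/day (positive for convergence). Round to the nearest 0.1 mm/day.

dPW/dt = +0.57 mm/day.
C = dPW/dt − E + P = (+0.57) − 4.2 + 42.2 = 38.6 mm/day.

C ≈ 38.6 mm/day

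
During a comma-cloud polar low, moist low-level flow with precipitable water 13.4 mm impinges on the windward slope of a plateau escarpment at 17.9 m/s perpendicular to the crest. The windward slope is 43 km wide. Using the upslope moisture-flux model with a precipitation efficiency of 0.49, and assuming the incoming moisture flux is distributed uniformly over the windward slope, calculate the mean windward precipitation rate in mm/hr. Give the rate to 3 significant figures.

R ≈ 9.84 mm/hr

Incoming column moisture flux per unit ridge length: F = V × PW = 17.9 × 13.4 = 239.86 mm·m/s.
Spread over the 43 km slope with efficiency ε = 0.49: R = ε·F/W = 0.49 × 239.86 / 43000 m = 2.733e-03 mm/s.
R = 2.733e-03 × 3600 = 9.84 mm/hr.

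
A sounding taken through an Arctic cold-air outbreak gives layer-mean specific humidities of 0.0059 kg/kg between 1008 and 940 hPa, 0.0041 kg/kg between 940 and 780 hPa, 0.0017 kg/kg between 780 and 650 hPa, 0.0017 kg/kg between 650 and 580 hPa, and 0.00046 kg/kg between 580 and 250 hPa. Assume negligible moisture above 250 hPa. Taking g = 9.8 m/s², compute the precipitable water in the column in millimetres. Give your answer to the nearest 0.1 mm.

PW ≈ 15.8 mm

Precipitable water is the column-integrated vapour mass per unit area: PW = (1/g) Σ q̄ Δp, with q in kg/kg and Δp in Pa (1 kg/m² of water = 1 mm).
Layer 1008–940 hPa: Δp = 68 hPa = 6800 Pa, q̄ = 0.0059 kg/kg → 0.0059 × 6800 / 9.8 = 4.09 mm
Layer 940–780 hPa: Δp = 160 hPa = 16000 Pa, q̄ = 0.0041 kg/kg → 0.0041 × 16000 / 9.8 = 6.69 mm
Layer 780–650 hPa: Δp = 130 hPa = 13000 Pa, q̄ = 0.0017 kg/kg → 0.0017 × 13000 / 9.8 = 2.26 mm
Layer 650–580 hPa: Δp = 70 hPa = 7000 Pa, q̄ = 0.0017 kg/kg → 0.0017 × 7000 / 9.8 = 1.21 mm
Layer 580–250 hPa: Δp = 330 hPa = 33000 Pa, q̄ = 0.00046 kg/kg → 0.00046 × 33000 / 9.8 = 1.55 mm
PW = 4.09 + 6.69 + 2.26 + 1.21 + 1.55 = 15.80 ≈ 15.8 mm.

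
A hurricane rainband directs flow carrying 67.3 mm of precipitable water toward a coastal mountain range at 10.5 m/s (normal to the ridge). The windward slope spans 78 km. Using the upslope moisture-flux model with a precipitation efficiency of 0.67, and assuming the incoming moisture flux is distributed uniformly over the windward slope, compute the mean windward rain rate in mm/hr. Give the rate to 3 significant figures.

R ≈ 21.9 mm/hr

Incoming column moisture flux per unit ridge length: F = V × PW = 10.5 × 67.3 = 706.65 mm·m/s.
Spread over the 78 km slope with efficiency ε = 0.67: R = ε·F/W = 0.67 × 706.65 / 78000 m = 6.070e-03 mm/s.
R = 6.070e-03 × 3600 = 21.9 mm/hr.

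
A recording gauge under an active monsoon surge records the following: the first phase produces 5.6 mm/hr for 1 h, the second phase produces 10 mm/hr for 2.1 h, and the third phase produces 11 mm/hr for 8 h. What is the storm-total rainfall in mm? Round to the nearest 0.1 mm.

Total = Σ Rᵢ Δtᵢ = 5.6 × 1 + 10 × 2.1 + 11 × 8
      = 5.6 + 21 + 88 = 114.6 mm.

total ≈ 114.6 mm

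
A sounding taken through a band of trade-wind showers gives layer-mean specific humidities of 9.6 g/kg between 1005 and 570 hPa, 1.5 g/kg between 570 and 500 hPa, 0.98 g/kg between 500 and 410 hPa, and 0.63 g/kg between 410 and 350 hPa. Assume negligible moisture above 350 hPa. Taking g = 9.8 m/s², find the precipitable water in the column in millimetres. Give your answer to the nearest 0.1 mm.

PW ≈ 45.0 mm

Precipitable water is the column-integrated vapour mass per unit area: PW = (1/g) Σ q̄ Δp, with q in kg/kg and Δp in Pa (1 kg/m² of water = 1 mm).
Layer 1005–570 hPa: Δp = 435 hPa = 43500 Pa, q̄ = 0.0096 kg/kg → 0.0096 × 43500 / 9.8 = 42.61 mm
Layer 570–500 hPa: Δp = 70 hPa = 7000 Pa, q̄ = 0.0015 kg/kg → 0.0015 × 7000 / 9.8 = 1.07 mm
Layer 500–410 hPa: Δp = 90 hPa = 9000 Pa, q̄ = 0.00098 kg/kg → 0.00098 × 9000 / 9.8 = 0.90 mm
Layer 410–350 hPa: Δp = 60 hPa = 6000 Pa, q̄ = 0.00063 kg/kg → 0.00063 × 6000 / 9.8 = 0.39 mm
PW = 42.61 + 1.07 + 0.90 + 0.39 = 44.97 ≈ 45.0 mm.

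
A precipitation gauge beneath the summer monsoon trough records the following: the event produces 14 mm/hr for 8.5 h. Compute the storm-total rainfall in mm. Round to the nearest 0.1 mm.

Total = Σ Rᵢ Δtᵢ = 14 × 8.5
      = 119 = 119.0 mm.

total ≈ 119.0 mm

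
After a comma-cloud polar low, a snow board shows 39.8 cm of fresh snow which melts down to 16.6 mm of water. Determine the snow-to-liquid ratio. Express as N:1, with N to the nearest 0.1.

ratio ≈ 24.0

Ratio = snow depth / SWE = 398 mm / 16.6 mm = 24.0, i.e. 24.0:1.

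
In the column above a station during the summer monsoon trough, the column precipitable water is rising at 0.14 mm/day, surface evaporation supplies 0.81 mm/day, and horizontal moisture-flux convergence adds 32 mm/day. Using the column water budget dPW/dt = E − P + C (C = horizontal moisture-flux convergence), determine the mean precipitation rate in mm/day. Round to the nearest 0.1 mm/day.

dPW/dt = +0.14 mm/day.
P = E + C − dPW/dt = 0.81 + (32) − (+0.14) = 32.7 mm/day.

P ≈ 32.7 mm/day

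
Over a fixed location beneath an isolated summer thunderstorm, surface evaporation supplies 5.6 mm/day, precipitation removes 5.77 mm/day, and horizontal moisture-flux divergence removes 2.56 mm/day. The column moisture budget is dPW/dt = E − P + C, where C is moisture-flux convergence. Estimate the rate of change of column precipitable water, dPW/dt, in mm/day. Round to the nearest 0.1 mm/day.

dPW/dt ≈ -2.7 mm/day

dPW/dt = E − P + C = 5.6 − 5.77 + (-2.56) = -2.7 mm/day.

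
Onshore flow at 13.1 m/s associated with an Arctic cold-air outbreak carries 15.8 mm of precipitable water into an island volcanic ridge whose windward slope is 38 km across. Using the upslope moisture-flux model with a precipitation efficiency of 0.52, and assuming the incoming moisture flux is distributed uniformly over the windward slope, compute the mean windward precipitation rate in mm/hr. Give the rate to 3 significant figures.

Incoming column moisture flux per unit ridge length: F = V × PW = 13.1 × 15.8 = 206.98 mm·m/s.
Spread over the 38 km slope with efficiency ε = 0.52: R = ε·F/W = 0.52 × 206.98 / 38000 m = 2.832e-03 mm/s.
R = 2.832e-03 × 3600 = 10.2 mm/hr.

R ≈ 10.2 mm/hr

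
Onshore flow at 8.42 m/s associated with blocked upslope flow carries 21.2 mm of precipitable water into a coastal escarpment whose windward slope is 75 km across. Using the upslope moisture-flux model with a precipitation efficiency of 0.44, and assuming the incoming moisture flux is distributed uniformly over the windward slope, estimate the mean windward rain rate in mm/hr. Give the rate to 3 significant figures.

R ≈ 3.77 mm/hr

Incoming column moisture flux per unit ridge length: F = V × PW = 8.42 × 21.2 = 178.504 mm·m/s.
Spread over the 75 km slope with efficiency ε = 0.44: R = ε·F/W = 0.44 × 178.504 / 75000 m = 1.047e-03 mm/s.
R = 1.047e-03 × 3600 = 3.77 mm/hr.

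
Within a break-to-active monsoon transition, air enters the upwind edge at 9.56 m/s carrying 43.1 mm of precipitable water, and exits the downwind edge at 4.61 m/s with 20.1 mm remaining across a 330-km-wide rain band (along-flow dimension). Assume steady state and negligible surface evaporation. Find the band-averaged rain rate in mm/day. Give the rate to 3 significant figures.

Column moisture flux per unit crosswind length is F = V × PW.
Inflow: F_in = 9.56 × 43.1 = 412.036 mm·m/s
Outflow: F_out = 4.61 × 20.1 = 92.661 mm·m/s
Steady-state rate R = (F_in − F_out)/L = (412.036 − 92.661) / 330000 m = 9.678e-04 mm/s.
R = 9.678e-04 × 3600 × 24 = 83.6 mm/day.

R ≈ 83.6 mm/day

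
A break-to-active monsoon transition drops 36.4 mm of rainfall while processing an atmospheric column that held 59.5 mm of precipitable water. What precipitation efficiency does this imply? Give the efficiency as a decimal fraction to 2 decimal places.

ε = rainfall / PW = 36.4 / 59.5 = 0.61.

ε ≈ 0.61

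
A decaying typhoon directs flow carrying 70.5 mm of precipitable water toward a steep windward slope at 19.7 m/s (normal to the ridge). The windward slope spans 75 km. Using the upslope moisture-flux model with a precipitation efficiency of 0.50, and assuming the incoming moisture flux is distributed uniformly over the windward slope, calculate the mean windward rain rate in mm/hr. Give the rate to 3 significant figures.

R ≈ 33.3 mm/hr

Incoming column moisture flux per unit ridge length: F = V × PW = 19.7 × 70.5 = 1388.85 mm·m/s.
Spread over the 75 km slope with efficiency ε = 0.50: R = ε·F/W = 0.50 × 1388.85 / 75000 m = 9.259e-03 mm/s.
R = 9.259e-03 × 3600 = 33.3 mm/hr.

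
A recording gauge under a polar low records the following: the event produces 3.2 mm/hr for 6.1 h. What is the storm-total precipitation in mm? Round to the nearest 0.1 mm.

Total = Σ Rᵢ Δtᵢ = 3.2 × 6.1
      = 19.52 = 19.5 mm.

total ≈ 19.5 mm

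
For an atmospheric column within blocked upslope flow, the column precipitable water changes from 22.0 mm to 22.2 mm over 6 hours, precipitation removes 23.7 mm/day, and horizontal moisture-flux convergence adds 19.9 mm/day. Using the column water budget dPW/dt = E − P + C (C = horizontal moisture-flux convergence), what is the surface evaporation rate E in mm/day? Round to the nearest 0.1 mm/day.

E ≈ 4.6 mm/day

dPW/dt = (22.2 − 22.0) mm / (6/24 day) = +0.800 mm/day.
E = dPW/dt + P − C = (+0.800) + 23.7 − (19.9) = 4.6 mm/day.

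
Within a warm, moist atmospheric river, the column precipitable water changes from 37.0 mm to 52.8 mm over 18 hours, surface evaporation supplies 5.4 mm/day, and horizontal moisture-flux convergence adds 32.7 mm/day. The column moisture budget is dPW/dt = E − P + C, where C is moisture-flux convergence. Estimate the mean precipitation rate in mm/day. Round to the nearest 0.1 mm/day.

P ≈ 17.0 mm/day

dPW/dt = (52.8 − 37.0) mm / (18/24 day) = +21.067 mm/day.
P = E + C − dPW/dt = 5.4 + (32.7) − (+21.067) = 17.0 mm/day.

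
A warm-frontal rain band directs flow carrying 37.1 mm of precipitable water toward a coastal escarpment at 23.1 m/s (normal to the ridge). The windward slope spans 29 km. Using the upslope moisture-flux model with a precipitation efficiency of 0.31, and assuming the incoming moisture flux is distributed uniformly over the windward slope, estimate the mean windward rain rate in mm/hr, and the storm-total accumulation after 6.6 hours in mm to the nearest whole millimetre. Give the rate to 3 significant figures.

Incoming column moisture flux per unit ridge length: F = V × PW = 23.1 × 37.1 = 857.01 mm·m/s.
Spread over the 29 km slope with efficiency ε = 0.31: R = ε·F/W = 0.31 × 857.01 / 29000 m = 9.161e-03 mm/s.
R = 9.161e-03 × 3600 = 33.0 mm/hr.
Over 6.6 h: total = 33.0 × 6.6 = 217.8 ≈ 218 mm.

R ≈ 33.0 mm/hr; total ≈ 218 mm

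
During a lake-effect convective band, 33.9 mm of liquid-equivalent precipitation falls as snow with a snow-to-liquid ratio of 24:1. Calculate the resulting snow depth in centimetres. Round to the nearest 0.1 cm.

snow depth ≈ 81.4 cm

Snow depth = liquid × ratio = 33.9 mm × 24 = 813.6 mm = 81.4 cm.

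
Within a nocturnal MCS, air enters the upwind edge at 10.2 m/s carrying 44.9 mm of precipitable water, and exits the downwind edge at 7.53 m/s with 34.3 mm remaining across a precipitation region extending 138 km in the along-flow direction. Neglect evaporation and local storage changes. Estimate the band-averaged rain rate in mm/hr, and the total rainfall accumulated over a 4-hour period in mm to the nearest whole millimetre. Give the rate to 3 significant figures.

R ≈ 5.21 mm/hr; total ≈ 21 mm

Column moisture flux per unit crosswind length is F = V × PW.
Inflow: F_in = 10.2 × 44.9 = 457.98 mm·m/s
Outflow: F_out = 7.53 × 34.3 = 258.279 mm·m/s
Steady-state rate R = (F_in − F_out)/L = (457.98 − 258.279) / 138000 m = 1.447e-03 mm/s.
R = 1.447e-03 × 3600 = 5.21 mm/hr.
Over 4 h: total = 5.21 × 4 = 20.84 ≈ 21 mm.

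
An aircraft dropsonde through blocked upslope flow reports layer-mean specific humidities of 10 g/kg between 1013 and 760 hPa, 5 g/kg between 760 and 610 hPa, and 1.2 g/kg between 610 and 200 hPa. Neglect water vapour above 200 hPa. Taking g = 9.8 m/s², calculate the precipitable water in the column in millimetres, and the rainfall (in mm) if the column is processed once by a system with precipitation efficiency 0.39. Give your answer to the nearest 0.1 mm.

Precipitable water is the column-integrated vapour mass per unit area: PW = (1/g) Σ q̄ Δp, with q in kg/kg and Δp in Pa (1 kg/m² of water = 1 mm).
Layer 1013–760 hPa: Δp = 253 hPa = 25300 Pa, q̄ = 0.01 kg/kg → 0.01 × 25300 / 9.8 = 25.82 mm
Layer 760–610 hPa: Δp = 150 hPa = 15000 Pa, q̄ = 0.005 kg/kg → 0.005 × 15000 / 9.8 = 7.65 mm
Layer 610–200 hPa: Δp = 410 hPa = 41000 Pa, q̄ = 0.0012 kg/kg → 0.0012 × 41000 / 9.8 = 5.02 mm
PW = 25.82 + 7.65 + 5.02 = 38.49 ≈ 38.5 mm.
Rainfall = ε × PW = 0.39 × 38.5 = 15.0 mm.

PW ≈ 38.5 mm; rainfall ≈ 15.0 mm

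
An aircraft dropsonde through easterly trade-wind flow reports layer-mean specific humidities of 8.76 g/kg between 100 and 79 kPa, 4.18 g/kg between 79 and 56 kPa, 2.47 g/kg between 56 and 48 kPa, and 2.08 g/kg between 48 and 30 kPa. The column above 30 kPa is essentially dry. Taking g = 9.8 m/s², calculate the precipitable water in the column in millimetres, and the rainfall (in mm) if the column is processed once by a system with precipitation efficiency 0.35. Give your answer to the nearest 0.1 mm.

Precipitable water is the column-integrated vapour mass per unit area: PW = (1/g) Σ q̄ Δp, with q in kg/kg and Δp in Pa (1 kg/m² of water = 1 mm).
Layer 100–79 kPa: Δp = 210 hPa = 21000 Pa, q̄ = 0.00876 kg/kg → 0.00876 × 21000 / 9.8 = 18.77 mm
Layer 79–56 kPa: Δp = 230 hPa = 23000 Pa, q̄ = 0.00418 kg/kg → 0.00418 × 23000 / 9.8 = 9.81 mm
Layer 56–48 kPa: Δp = 80 hPa = 8000 Pa, q̄ = 0.00247 kg/kg → 0.00247 × 8000 / 9.8 = 2.02 mm
Layer 48–30 kPa: Δp = 180 hPa = 18000 Pa, q̄ = 0.00208 kg/kg → 0.00208 × 18000 / 9.8 = 3.82 mm
PW = 18.77 + 9.81 + 2.02 + 3.82 = 34.42 ≈ 34.4 mm.
Rainfall = ε × PW = 0.35 × 34.4 = 12.0 mm.

PW ≈ 34.4 mm; rainfall ≈ 12.0 mm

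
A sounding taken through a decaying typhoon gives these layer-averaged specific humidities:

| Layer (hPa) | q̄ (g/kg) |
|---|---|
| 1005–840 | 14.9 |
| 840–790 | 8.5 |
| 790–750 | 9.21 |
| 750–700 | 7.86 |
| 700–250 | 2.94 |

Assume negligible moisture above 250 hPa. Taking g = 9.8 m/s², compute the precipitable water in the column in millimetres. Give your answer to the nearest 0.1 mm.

PW ≈ 50.7 mm

Precipitable water is the column-integrated vapour mass per unit area: PW = (1/g) Σ q̄ Δp, with q in kg/kg and Δp in Pa (1 kg/m² of water = 1 mm).
Layer 1005–840 hPa: Δp = 165 hPa = 16500 Pa, q̄ = 0.0149 kg/kg → 0.0149 × 16500 / 9.8 = 25.09 mm
Layer 840–790 hPa: Δp = 50 hPa = 5000 Pa, q̄ = 0.0085 kg/kg → 0.0085 × 5000 / 9.8 = 4.34 mm
Layer 790–750 hPa: Δp = 40 hPa = 4000 Pa, q̄ = 0.00921 kg/kg → 0.00921 × 4000 / 9.8 = 3.76 mm
Layer 750–700 hPa: Δp = 50 hPa = 5000 Pa, q̄ = 0.00786 kg/kg → 0.00786 × 5000 / 9.8 = 4.01 mm
Layer 700–250 hPa: Δp = 450 hPa = 45000 Pa, q̄ = 0.00294 kg/kg → 0.00294 × 45000 / 9.8 = 13.50 mm
PW = 25.09 + 4.34 + 3.76 + 4.01 + 13.50 = 50.70 ≈ 50.7 mm.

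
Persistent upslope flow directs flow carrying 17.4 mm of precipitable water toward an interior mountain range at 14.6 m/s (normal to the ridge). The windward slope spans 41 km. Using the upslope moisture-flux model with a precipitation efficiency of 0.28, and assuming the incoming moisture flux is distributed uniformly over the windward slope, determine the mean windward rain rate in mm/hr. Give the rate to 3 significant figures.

R ≈ 6.25 mm/hr

Incoming column moisture flux per unit ridge length: F = V × PW = 14.6 × 17.4 = 254.04 mm·m/s.
Spread over the 41 km slope with efficiency ε = 0.28: R = ε·F/W = 0.28 × 254.04 / 41000 m = 1.735e-03 mm/s.
R = 1.735e-03 × 3600 = 6.25 mm/hr.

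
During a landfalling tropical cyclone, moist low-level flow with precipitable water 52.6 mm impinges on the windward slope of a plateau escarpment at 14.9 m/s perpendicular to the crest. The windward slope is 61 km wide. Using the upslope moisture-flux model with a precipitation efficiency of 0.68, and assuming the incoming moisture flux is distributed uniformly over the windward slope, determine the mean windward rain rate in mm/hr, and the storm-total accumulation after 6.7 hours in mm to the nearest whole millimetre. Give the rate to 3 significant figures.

R ≈ 31.5 mm/hr; total ≈ 211 mm

Incoming column moisture flux per unit ridge length: F = V × PW = 14.9 × 52.6 = 783.74 mm·m/s.
Spread over the 61 km slope with efficiency ε = 0.68: R = ε·F/W = 0.68 × 783.74 / 61000 m = 8.737e-03 mm/s.
R = 8.737e-03 × 3600 = 31.5 mm/hr.
Over 6.7 h: total = 31.5 × 6.7 = 211.05 ≈ 211 mm.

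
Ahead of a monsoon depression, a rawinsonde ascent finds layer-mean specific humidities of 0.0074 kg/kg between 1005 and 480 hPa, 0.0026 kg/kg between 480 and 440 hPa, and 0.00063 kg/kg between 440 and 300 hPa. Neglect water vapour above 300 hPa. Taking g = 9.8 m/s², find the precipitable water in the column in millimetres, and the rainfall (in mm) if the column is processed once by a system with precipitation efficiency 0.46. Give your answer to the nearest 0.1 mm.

Precipitable water is the column-integrated vapour mass per unit area: PW = (1/g) Σ q̄ Δp, with q in kg/kg and Δp in Pa (1 kg/m² of water = 1 mm).
Layer 1005–480 hPa: Δp = 525 hPa = 52500 Pa, q̄ = 0.0074 kg/kg → 0.0074 × 52500 / 9.8 = 39.64 mm
Layer 480–440 hPa: Δp = 40 hPa = 4000 Pa, q̄ = 0.0026 kg/kg → 0.0026 × 4000 / 9.8 = 1.06 mm
Layer 440–300 hPa: Δp = 140 hPa = 14000 Pa, q̄ = 0.00063 kg/kg → 0.00063 × 14000 / 9.8 = 0.90 mm
PW = 39.64 + 1.06 + 0.90 = 41.60 ≈ 41.6 mm.
Rainfall = ε × PW = 0.46 × 41.6 = 19.1 mm.

PW ≈ 41.6 mm; rainfall ≈ 19.1 mm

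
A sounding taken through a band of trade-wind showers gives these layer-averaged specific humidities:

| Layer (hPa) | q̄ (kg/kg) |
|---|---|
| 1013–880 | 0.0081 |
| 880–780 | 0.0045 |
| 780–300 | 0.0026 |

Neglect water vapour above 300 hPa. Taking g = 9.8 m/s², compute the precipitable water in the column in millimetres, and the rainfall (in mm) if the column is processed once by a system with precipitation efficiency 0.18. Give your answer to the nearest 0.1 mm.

Precipitable water is the column-integrated vapour mass per unit area: PW = (1/g) Σ q̄ Δp, with q in kg/kg and Δp in Pa (1 kg/m² of water = 1 mm).
Layer 1013–880 hPa: Δp = 133 hPa = 13300 Pa, q̄ = 0.0081 kg/kg → 0.0081 × 13300 / 9.8 = 10.99 mm
Layer 880–780 hPa: Δp = 100 hPa = 10000 Pa, q̄ = 0.0045 kg/kg → 0.0045 × 10000 / 9.8 = 4.59 mm
Layer 780–300 hPa: Δp = 480 hPa = 48000 Pa, q̄ = 0.0026 kg/kg → 0.0026 × 48000 / 9.8 = 12.73 mm
PW = 10.99 + 4.59 + 12.73 = 28.31 ≈ 28.3 mm.
Rainfall = ε × PW = 0.18 × 28.3 = 5.1 mm.

PW ≈ 28.3 mm; rainfall ≈ 5.1 mm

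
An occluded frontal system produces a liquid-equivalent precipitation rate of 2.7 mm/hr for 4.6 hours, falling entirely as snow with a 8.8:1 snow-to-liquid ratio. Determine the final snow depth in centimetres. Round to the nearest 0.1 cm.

Liquid-equivalent depth = 2.7 × 4.6 = 12.42 mm.
Snow depth = 12.42 mm × 8.8 = 109.296 mm = 10.9 cm.

snow depth ≈ 10.9 cm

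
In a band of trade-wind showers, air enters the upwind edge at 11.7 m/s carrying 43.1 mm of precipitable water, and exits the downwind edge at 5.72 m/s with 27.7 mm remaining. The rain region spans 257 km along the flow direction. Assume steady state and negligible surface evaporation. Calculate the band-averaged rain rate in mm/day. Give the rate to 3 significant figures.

Column moisture flux per unit crosswind length is F = V × PW.
Inflow: F_in = 11.7 × 43.1 = 504.27 mm·m/s
Outflow: F_out = 5.72 × 27.7 = 158.444 mm·m/s
Steady-state rate R = (F_in − F_out)/L = (504.27 − 158.444) / 257000 m = 1.346e-03 mm/s.
R = 1.346e-03 × 3600 × 24 = 116 mm/day.

R ≈ 116 mm/day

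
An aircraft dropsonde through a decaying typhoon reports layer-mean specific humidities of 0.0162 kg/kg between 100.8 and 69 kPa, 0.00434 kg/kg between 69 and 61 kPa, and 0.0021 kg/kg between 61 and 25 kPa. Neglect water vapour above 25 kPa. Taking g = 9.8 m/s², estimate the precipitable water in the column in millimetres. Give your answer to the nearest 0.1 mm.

PW ≈ 63.8 mm

Precipitable water is the column-integrated vapour mass per unit area: PW = (1/g) Σ q̄ Δp, with q in kg/kg and Δp in Pa (1 kg/m² of water = 1 mm).
Layer 100.8–69 kPa: Δp = 318 hPa = 31800 Pa, q̄ = 0.0162 kg/kg → 0.0162 × 31800 / 9.8 = 52.57 mm
Layer 69–61 kPa: Δp = 80 hPa = 8000 Pa, q̄ = 0.00434 kg/kg → 0.00434 × 8000 / 9.8 = 3.54 mm
Layer 61–25 kPa: Δp = 360 hPa = 36000 Pa, q̄ = 0.0021 kg/kg → 0.0021 × 36000 / 9.8 = 7.71 mm
PW = 52.57 + 3.54 + 7.71 = 63.82 ≈ 63.8 mm.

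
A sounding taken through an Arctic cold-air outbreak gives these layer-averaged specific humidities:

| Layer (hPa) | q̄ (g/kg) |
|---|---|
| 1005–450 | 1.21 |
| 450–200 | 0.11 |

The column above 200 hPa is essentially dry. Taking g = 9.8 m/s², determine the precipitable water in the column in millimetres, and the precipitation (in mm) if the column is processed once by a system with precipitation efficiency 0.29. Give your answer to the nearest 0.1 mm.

PW ≈ 7.1 mm; precipitation ≈ 2.1 mm

Precipitable water is the column-integrated vapour mass per unit area: PW = (1/g) Σ q̄ Δp, with q in kg/kg and Δp in Pa (1 kg/m² of water = 1 mm).
Layer 1005–450 hPa: Δp = 555 hPa = 55500 Pa, q̄ = 0.00121 kg/kg → 0.00121 × 55500 / 9.8 = 6.85 mm
Layer 450–200 hPa: Δp = 250 hPa = 25000 Pa, q̄ = 0.00011 kg/kg → 0.00011 × 25000 / 9.8 = 0.28 mm
PW = 6.85 + 0.28 = 7.13 ≈ 7.1 mm.
Precipitation = ε × PW = 0.29 × 7.1 = 2.1 mm.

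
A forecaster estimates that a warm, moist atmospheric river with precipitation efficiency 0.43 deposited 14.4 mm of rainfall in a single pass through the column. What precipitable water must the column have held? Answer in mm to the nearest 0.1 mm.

PW = rainfall / ε = 14.4 / 0.43 = 33.5 mm.

PW ≈ 33.5 mm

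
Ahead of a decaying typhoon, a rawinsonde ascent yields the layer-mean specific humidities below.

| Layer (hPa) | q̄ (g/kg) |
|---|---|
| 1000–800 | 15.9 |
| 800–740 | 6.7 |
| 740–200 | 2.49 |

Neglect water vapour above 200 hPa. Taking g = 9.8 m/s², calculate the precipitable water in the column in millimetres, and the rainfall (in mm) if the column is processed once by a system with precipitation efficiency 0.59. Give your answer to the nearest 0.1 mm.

Precipitable water is the column-integrated vapour mass per unit area: PW = (1/g) Σ q̄ Δp, with q in kg/kg and Δp in Pa (1 kg/m² of water = 1 mm).
Layer 1000–800 hPa: Δp = 200 hPa = 20000 Pa, q̄ = 0.0159 kg/kg → 0.0159 × 20000 / 9.8 = 32.45 mm
Layer 800–740 hPa: Δp = 60 hPa = 6000 Pa, q̄ = 0.0067 kg/kg → 0.0067 × 6000 / 9.8 = 4.10 mm
Layer 740–200 hPa: Δp = 540 hPa = 54000 Pa, q̄ = 0.00249 kg/kg → 0.00249 × 54000 / 9.8 = 13.72 mm
PW = 32.45 + 4.10 + 13.72 = 50.27 ≈ 50.3 mm.
Rainfall = ε × PW = 0.59 × 50.3 = 29.7 mm.

PW ≈ 50.3 mm; rainfall ≈ 29.7 mm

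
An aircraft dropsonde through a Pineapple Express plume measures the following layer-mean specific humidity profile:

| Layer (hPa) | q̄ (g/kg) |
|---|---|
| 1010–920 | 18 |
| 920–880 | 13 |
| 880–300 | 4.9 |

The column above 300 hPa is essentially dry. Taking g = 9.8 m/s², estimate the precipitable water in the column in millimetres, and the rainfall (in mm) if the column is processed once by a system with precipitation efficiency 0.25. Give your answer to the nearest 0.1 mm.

PW ≈ 50.8 mm; rainfall ≈ 12.7 mm

Precipitable water is the column-integrated vapour mass per unit area: PW = (1/g) Σ q̄ Δp, with q in kg/kg and Δp in Pa (1 kg/m² of water = 1 mm).
Layer 1010–920 hPa: Δp = 90 hPa = 9000 Pa, q̄ = 0.018 kg/kg → 0.018 × 9000 / 9.8 = 16.53 mm
Layer 920–880 hPa: Δp = 40 hPa = 4000 Pa, q̄ = 0.013 kg/kg → 0.013 × 4000 / 9.8 = 5.31 mm
Layer 880–300 hPa: Δp = 580 hPa = 58000 Pa, q̄ = 0.0049 kg/kg → 0.0049 × 58000 / 9.8 = 29.00 mm
PW = 16.53 + 5.31 + 29.00 = 50.84 ≈ 50.8 mm.
Rainfall = ε × PW = 0.25 × 50.8 = 12.7 mm.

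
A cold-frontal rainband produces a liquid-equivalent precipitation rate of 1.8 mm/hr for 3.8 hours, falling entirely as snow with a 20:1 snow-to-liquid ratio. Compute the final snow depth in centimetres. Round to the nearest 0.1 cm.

Liquid-equivalent depth = 1.8 × 3.8 = 6.84 mm.
Snow depth = 6.84 mm × 20 = 136.8 mm = 13.7 cm.

snow depth ≈ 13.7 cm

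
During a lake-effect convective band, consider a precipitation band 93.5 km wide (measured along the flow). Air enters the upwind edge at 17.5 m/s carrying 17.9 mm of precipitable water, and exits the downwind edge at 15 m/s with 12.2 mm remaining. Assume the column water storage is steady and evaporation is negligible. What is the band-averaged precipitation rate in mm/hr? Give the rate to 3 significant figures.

Column moisture flux per unit crosswind length is F = V × PW.
Inflow: F_in = 17.5 × 17.9 = 313.25 mm·m/s
Outflow: F_out = 15 × 12.2 = 183 mm·m/s
Steady-state rate R = (F_in − F_out)/L = (313.25 − 183) / 93500 m = 1.393e-03 mm/s.
R = 1.393e-03 × 3600 = 5.01 mm/hr.

R ≈ 5.01 mm/hr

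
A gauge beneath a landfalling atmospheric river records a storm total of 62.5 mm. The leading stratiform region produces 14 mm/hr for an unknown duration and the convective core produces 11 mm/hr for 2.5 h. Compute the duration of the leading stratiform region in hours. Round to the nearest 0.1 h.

duration ≈ 2.5 h

Known phases: 11 × 2.5 = 27.5 mm.
Remaining depth = 62.5 − 27.5 = 35 mm.
Duration = 35 / 14 = 2.5 h.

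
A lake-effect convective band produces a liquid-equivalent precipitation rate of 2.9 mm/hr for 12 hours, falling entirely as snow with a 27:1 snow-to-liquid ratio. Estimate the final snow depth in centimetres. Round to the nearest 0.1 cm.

snow depth ≈ 94.0 cm

Liquid-equivalent depth = 2.9 × 12 = 34.8 mm.
Snow depth = 34.8 mm × 27 = 939.6 mm = 94.0 cm.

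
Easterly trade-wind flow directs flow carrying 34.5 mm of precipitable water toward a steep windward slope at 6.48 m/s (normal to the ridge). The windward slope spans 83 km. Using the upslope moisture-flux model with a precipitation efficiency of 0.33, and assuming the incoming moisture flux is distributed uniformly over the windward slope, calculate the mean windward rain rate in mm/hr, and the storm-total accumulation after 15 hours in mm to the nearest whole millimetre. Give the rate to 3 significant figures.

Incoming column moisture flux per unit ridge length: F = V × PW = 6.48 × 34.5 = 223.56 mm·m/s.
Spread over the 83 km slope with efficiency ε = 0.33: R = ε·F/W = 0.33 × 223.56 / 83000 m = 8.889e-04 mm/s.
R = 8.889e-04 × 3600 = 3.20 mm/hr.
Over 15 h: total = 3.20 × 15 = 48 mm.

R ≈ 3.20 mm/hr; total ≈ 48 mm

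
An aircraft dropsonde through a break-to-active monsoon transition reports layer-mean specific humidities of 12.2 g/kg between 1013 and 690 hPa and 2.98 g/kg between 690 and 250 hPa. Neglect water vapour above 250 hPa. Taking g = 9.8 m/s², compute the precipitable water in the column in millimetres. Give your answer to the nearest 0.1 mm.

PW ≈ 53.6 mm

Precipitable water is the column-integrated vapour mass per unit area: PW = (1/g) Σ q̄ Δp, with q in kg/kg and Δp in Pa (1 kg/m² of water = 1 mm).
Layer 1013–690 hPa: Δp = 323 hPa = 32300 Pa, q̄ = 0.0122 kg/kg → 0.0122 × 32300 / 9.8 = 40.21 mm
Layer 690–250 hPa: Δp = 440 hPa = 44000 Pa, q̄ = 0.00298 kg/kg → 0.00298 × 44000 / 9.8 = 13.38 mm
PW = 40.21 + 13.38 = 53.59 ≈ 53.6 mm.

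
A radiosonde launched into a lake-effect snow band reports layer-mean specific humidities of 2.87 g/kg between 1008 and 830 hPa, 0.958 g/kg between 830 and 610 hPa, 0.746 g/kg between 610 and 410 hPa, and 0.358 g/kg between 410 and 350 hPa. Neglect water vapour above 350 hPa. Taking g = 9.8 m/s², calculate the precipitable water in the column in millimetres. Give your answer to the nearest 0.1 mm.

PW ≈ 9.1 mm

Precipitable water is the column-integrated vapour mass per unit area: PW = (1/g) Σ q̄ Δp, with q in kg/kg and Δp in Pa (1 kg/m² of water = 1 mm).
Layer 1008–830 hPa: Δp = 178 hPa = 17800 Pa, q̄ = 0.00287 kg/kg → 0.00287 × 17800 / 9.8 = 5.21 mm
Layer 830–610 hPa: Δp = 220 hPa = 22000 Pa, q̄ = 0.000958 kg/kg → 0.000958 × 22000 / 9.8 = 2.15 mm
Layer 610–410 hPa: Δp = 200 hPa = 20000 Pa, q̄ = 0.000746 kg/kg → 0.000746 × 20000 / 9.8 = 1.52 mm
Layer 410–350 hPa: Δp = 60 hPa = 6000 Pa, q̄ = 0.000358 kg/kg → 0.000358 × 6000 / 9.8 = 0.22 mm
PW = 5.21 + 2.15 + 1.52 + 0.22 = 9.10 ≈ 9.1 mm.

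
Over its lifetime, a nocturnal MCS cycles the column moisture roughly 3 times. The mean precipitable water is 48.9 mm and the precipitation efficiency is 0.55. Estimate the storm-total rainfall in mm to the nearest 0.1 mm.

Each cycle deposits ε × PW = 0.55 × 48.9 = 26.895 mm.
Over 3 cycles: 3 × 26.895 = 80.7 mm.

rainfall ≈ 80.7 mm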